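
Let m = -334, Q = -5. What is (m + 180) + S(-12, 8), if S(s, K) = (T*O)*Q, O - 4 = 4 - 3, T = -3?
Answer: -79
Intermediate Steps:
O = 5 (O = 4 + (4 - 3) = 4 + 1 = 5)
S(s, K) = 75 (S(s, K) = -3*5*(-5) = -15*(-5) = 75)
(m + 180) + S(-12, 8) = (-334 + 180) + 75 = -154 + 75 = -79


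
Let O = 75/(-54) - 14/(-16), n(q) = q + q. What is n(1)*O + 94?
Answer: 3347/36 ≈ 92.972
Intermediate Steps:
n(q) = 2*q
O = -37/72 (O = 75*(-1/54) - 14*(-1/16) = -25/18 + 7/8 = -37/72 ≈ -0.51389)
n(1)*O + 94 = (2*1)*(-37/72) + 94 = 2*(-37/72) + 94 = -37/36 + 94 = 3347/36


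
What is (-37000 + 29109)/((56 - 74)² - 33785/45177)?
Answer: -27422439/1123351 ≈ -24.411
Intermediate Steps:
(-37000 + 29109)/((56 - 74)² - 33785/45177) = -7891/((-18)² - 33785*1/45177) = -7891/(324 - 33785/45177) = -7891/14603563/45177 = -7891*45177/14603563 = -27422439/1123351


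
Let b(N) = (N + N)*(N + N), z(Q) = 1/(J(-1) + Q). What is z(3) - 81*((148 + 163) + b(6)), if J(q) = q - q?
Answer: -110564/3 ≈ -36855.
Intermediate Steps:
J(q) = 0
z(Q) = 1/Q (z(Q) = 1/(0 + Q) = 1/Q)
b(N) = 4*N² (b(N) = (2*N)*(2*N) = 4*N²)
z(3) - 81*((148 + 163) + b(6)) = 1/3 - 81*((148 + 163) + 4*6²) = ⅓ - 81*(311 + 4*36) = ⅓ - 81*(311 + 144) = ⅓ - 81*455 = ⅓ - 36855 = -110564/3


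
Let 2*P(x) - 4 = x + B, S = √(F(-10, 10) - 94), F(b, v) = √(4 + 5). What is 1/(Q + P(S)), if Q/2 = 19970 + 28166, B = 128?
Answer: 385352/37124041067 - 2*I*√91/37124041067 ≈ 1.038e-5 - 5.1392e-10*I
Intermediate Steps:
F(b, v) = 3 (F(b, v) = √9 = 3)
Q = 96272 (Q = 2*(19970 + 28166) = 2*48136 = 96272)
S = I*√91 (S = √(3 - 94) = √(-91) = I*√91 ≈ 9.5394*I)
P(x) = 66 + x/2 (P(x) = 2 + (x + 128)/2 = 2 + (128 + x)/2 = 2 + (64 + x/2) = 66 + x/2)
1/(Q + P(S)) = 1/(96272 + (66 + (I*√91)/2)) = 1/(96272 + (66 + I*√91/2)) = 1/(96338 + I*√91/2)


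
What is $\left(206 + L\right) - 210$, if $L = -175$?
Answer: $-179$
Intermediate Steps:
$\left(206 + L\right) - 210 = \left(206 - 175\right) - 210 = 31 - 210 = -179$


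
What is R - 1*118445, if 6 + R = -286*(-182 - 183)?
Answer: -14061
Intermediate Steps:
R = 104384 (R = -6 - 286*(-182 - 183) = -6 - 286*(-365) = -6 + 104390 = 104384)
R - 1*118445 = 104384 - 1*118445 = 104384 - 118445 = -14061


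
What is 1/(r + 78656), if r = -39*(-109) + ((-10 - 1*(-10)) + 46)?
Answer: 1/82953 ≈ 1.2055e-5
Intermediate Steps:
r = 4297 (r = 4251 + ((-10 + 10) + 46) = 4251 + (0 + 46) = 4251 + 46 = 4297)
1/(r + 78656) = 1/(4297 + 78656) = 1/82953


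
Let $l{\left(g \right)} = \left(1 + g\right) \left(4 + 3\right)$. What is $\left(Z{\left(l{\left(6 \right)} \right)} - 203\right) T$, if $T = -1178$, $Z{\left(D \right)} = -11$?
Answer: $252092$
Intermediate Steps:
$l{\left(g \right)} = 7 + 7 g$ ($l{\left(g \right)} = \left(1 + g\right) 7 = 7 + 7 g$)
$\left(Z{\left(l{\left(6 \right)} \right)} - 203\right) T = \left(-11 - 203\right) \left(-1178\right) = \left(-214\right) \left(-1178\right) = 252092$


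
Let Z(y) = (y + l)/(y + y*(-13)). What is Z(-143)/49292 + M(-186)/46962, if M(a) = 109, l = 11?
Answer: 34899901/15046530876 ≈ 0.0023195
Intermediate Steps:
Z(y) = -(11 + y)/(12*y) (Z(y) = (y + 11)/(y + y*(-13)) = (11 + y)/(y - 13*y) = (11 + y)/((-12*y)) = (11 + y)*(-1/(12*y)) = -(11 + y)/(12*y))
Z(-143)/49292 + M(-186)/46962 = ((1/12)*(-11 - 1*(-143))/(-143))/49292 + 109/46962 = ((1/12)*(-1/143)*(-11 + 143))*(1/49292) + 109*(1/46962) = ((1/12)*(-1/143)*132)*(1/49292) + 109/46962 = -1/13*1/49292 + 109/46962 = -1/640796 + 109/46962 = 34899901/15046530876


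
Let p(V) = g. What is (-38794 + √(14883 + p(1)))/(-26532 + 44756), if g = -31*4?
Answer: -1141/536 + √14759/18224 ≈ -2.1221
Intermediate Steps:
g = -124
p(V) = -124
(-38794 + √(14883 + p(1)))/(-26532 + 44756) = (-38794 + √(14883 - 124))/(-26532 + 44756) = (-38794 + √14759)/18224 = (-38794 + √14759)*(1/18224) = -1141/536 + √14759/18224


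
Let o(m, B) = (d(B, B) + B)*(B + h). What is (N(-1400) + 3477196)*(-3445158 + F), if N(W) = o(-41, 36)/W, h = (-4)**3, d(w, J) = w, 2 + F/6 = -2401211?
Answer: -1551911118924096/25 ≈ -6.2076e+13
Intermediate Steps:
F = -14407278 (F = -12 + 6*(-2401211) = -12 - 14407266 = -14407278)
h = -64
o(m, B) = 2*B*(-64 + B) (o(m, B) = (B + B)*(B - 64) = (2*B)*(-64 + B) = 2*B*(-64 + B))
N(W) = -2016/W (N(W) = (2*36*(-64 + 36))/W = (2*36*(-28))/W = -2016/W)
(N(-1400) + 3477196)*(-3445158 + F) = (-2016/(-1400) + 3477196)*(-3445158 - 14407278) = (-2016*(-1/1400) + 3477196)*(-17852436) = (36/25 + 3477196)*(-17852436) = (86929936/25)*(-17852436) = -1551911118924096/25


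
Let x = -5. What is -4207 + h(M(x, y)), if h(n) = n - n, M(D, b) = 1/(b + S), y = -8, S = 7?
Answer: -4207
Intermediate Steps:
M(D, b) = 1/(7 + b) (M(D, b) = 1/(b + 7) = 1/(7 + b))
h(n) = 0
-4207 + h(M(x, y)) = -4207 + 0 = -4207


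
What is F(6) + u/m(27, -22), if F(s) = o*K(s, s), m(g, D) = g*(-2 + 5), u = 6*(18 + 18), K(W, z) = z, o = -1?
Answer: -10/3 ≈ -3.3333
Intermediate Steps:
u = 216 (u = 6*36 = 216)
m(g, D) = 3*g (m(g, D) = g*3 = 3*g)
F(s) = -s
F(6) + u/m(27, -22) = -1*6 + 216/((3*27)) = -6 + 216/81 = -6 + 216*(1/81) = -6 + 8/3 = -10/3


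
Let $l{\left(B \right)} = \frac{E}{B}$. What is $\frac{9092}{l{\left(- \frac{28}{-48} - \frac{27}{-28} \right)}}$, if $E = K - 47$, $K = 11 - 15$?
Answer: $- \frac{295490}{1071} \approx -275.9$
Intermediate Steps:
$K = -4$
$E = -51$ ($E = -4 - 47 = -51$)
$l{\left(B \right)} = - \frac{51}{B}$
$\frac{9092}{l{\left(- \frac{28}{-48} - \frac{27}{-28} \right)}} = \frac{9092}{\left(-51\right) \frac{1}{- \frac{28}{-48} - \frac{27}{-28}}} = \frac{9092}{\left(-51\right) \frac{1}{\left(-28\right) \left(- \frac{1}{48}\right) - - \frac{27}{28}}} = \frac{9092}{\left(-51\right) \frac{1}{\frac{7}{12} + \frac{27}{28}}} = \frac{9092}{\left(-51\right) \frac{1}{\frac{65}{42}}} = \frac{9092}{\left(-51\right) \frac{42}{65}} = \frac{9092}{- \frac{2142}{65}} = 9092 \left(- \frac{65}{2142}\right) = - \frac{295490}{1071}$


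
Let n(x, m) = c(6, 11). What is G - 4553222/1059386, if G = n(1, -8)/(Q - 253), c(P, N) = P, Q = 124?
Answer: -98953659/22776799 ≈ -4.3445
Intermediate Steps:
n(x, m) = 6
G = -2/43 (G = 6/(124 - 253) = 6/(-129) = 6*(-1/129) = -2/43 ≈ -0.046512)
G - 4553222/1059386 = -2/43 - 4553222/1059386 = -2/43 - 1*2276611/529693 = -2/43 - 2276611/529693 = -98953659/22776799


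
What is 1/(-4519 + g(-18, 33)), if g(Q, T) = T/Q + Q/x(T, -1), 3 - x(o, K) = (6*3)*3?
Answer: -102/461089 ≈ -0.00022122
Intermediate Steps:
x(o, K) = -51 (x(o, K) = 3 - 6*3*3 = 3 - 18*3 = 3 - 1*54 = 3 - 54 = -51)
g(Q, T) = -Q/51 + T/Q (g(Q, T) = T/Q + Q/(-51) = T/Q + Q*(-1/51) = T/Q - Q/51 = -Q/51 + T/Q)
1/(-4519 + g(-18, 33)) = 1/(-4519 + (-1/51*(-18) + 33/(-18))) = 1/(-4519 + (6/17 + 33*(-1/18))) = 1/(-4519 + (6/17 - 11/6)) = 1/(-4519 - 151/102) = 1/(-461089/102) = -102/461089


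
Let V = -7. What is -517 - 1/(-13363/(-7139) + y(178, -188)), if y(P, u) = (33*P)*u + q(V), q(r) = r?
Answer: -4075883221487/7883719978 ≈ -517.00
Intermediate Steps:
y(P, u) = -7 + 33*P*u (y(P, u) = (33*P)*u - 7 = 33*P*u - 7 = -7 + 33*P*u)
-517 - 1/(-13363/(-7139) + y(178, -188)) = -517 - 1/(-13363/(-7139) + (-7 + 33*178*(-188))) = -517 - 1/(-13363*(-1/7139) + (-7 - 1104312)) = -517 - 1/(13363/7139 - 1104319) = -517 - 1/(-7883719978/7139) = -517 - 1*(-7139/7883719978) = -517 + 7139/7883719978 = -4075883221487/7883719978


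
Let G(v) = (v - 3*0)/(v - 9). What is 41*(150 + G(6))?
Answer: 6068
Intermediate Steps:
G(v) = v/(-9 + v) (G(v) = (v + 0)/(-9 + v) = v/(-9 + v))
41*(150 + G(6)) = 41*(150 + 6/(-9 + 6)) = 41*(150 + 6/(-3)) = 41*(150 + 6*(-⅓)) = 41*(150 - 2) = 41*148 = 6068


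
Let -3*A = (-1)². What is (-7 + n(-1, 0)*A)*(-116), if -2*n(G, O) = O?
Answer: 812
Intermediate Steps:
A = -⅓ (A = -⅓*(-1)² = -⅓*1 = -⅓ ≈ -0.33333)
n(G, O) = -O/2
(-7 + n(-1, 0)*A)*(-116) = (-7 - ½*0*(-⅓))*(-116) = (-7 + 0*(-⅓))*(-116) = (-7 + 0)*(-116) = -7*(-116) = 812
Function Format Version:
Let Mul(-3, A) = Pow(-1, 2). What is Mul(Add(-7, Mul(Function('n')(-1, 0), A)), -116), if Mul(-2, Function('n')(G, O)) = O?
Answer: 812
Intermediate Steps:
A = Rational(-1, 3) (A = Mul(Rational(-1, 3), Pow(-1, 2)) = Mul(Rational(-1, 3), 1) = Rational(-1, 3) ≈ -0.33333)
Function('n')(G, O) = Mul(Rational(-1, 2), O)
Mul(Add(-7, Mul(Function('n')(-1, 0), A)), -116) = Mul(Add(-7, Mul(Mul(Rational(-1, 2), 0), Rational(-1, 3))), -116) = Mul(Add(-7, Mul(0, Rational(-1, 3))), -116) = Mul(Add(-7, 0), -116) = Mul(-7, -116) = 812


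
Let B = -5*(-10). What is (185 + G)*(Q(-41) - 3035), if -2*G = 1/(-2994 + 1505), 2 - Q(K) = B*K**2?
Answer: -47976724273/2978 ≈ -1.6110e+7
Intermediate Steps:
B = 50
Q(K) = 2 - 50*K**2
G = 1/2978 (G = -1/(2*(-2994 + 1505)) = -1/2/(-1489) = -1/2*(-1/1489) = 1/2978 ≈ 0.00033580)
(185 + G)*(Q(-41) - 3035) = (185 + 1/2978)*((2 - 50*(-41)**2) - 3035) = 550931*((2 - 50*1681) - 3035)/2978 = 550931*((2 - 84050) - 3035)/2978 = 550931*(-84048 - 3035)/2978 = (550931/2978)*(-87083) = -47976724273/2978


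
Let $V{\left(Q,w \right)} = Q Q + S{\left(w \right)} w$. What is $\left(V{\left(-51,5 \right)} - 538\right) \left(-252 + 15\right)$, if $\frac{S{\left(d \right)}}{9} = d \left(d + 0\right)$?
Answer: $-755556$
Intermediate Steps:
$S{\left(d \right)} = 9 d^{2}$ ($S{\left(d \right)} = 9 d \left(d + 0\right) = 9 d d = 9 d^{2}$)
$V{\left(Q,w \right)} = Q^{2} + 9 w^{3}$ ($V{\left(Q,w \right)} = Q Q + 9 w^{2} w = Q^{2} + 9 w^{3}$)
$\left(V{\left(-51,5 \right)} - 538\right) \left(-252 + 15\right) = \left(\left(\left(-51\right)^{2} + 9 \cdot 5^{3}\right) - 538\right) \left(-252 + 15\right) = \left(\left(2601 + 9 \cdot 125\right) - 538\right) \left(-237\right) = \left(\left(2601 + 1125\right) - 538\right) \left(-237\right) = \left(3726 - 538\right) \left(-237\right) = 3188 \left(-237\right) = -755556$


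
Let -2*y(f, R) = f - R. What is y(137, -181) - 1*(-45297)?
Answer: 45138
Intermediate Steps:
y(f, R) = R/2 - f/2 (y(f, R) = -(f - R)/2 = R/2 - f/2)
y(137, -181) - 1*(-45297) = ((½)*(-181) - ½*137) - 1*(-45297) = (-181/2 - 137/2) + 45297 = -159 + 45297 = 45138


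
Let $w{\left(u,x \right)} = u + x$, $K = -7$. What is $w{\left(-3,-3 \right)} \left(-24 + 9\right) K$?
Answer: $-630$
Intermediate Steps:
$w{\left(-3,-3 \right)} \left(-24 + 9\right) K = \left(-3 - 3\right) \left(-24 + 9\right) \left(-7\right) = \left(-6\right) \left(-15\right) \left(-7\right) = 90 \left(-7\right) = -630$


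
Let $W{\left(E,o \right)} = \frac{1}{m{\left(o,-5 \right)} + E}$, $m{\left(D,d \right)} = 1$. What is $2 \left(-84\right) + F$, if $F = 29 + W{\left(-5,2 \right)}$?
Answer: $- \frac{557}{4} \approx -139.25$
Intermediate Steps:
$W{\left(E,o \right)} = \frac{1}{1 + E}$
$F = \frac{115}{4}$ ($F = 29 + \frac{1}{1 - 5} = 29 + \frac{1}{-4} = 29 - \frac{1}{4} = \frac{115}{4} \approx 28.75$)
$2 \left(-84\right) + F = 2 \left(-84\right) + \frac{115}{4} = -168 + \frac{115}{4} = - \frac{557}{4}$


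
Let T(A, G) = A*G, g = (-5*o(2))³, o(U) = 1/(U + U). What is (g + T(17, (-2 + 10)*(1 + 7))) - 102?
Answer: 62979/64 ≈ 984.05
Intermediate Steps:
o(U) = 1/(2*U)
g = -125/64 (g = (-5/(2*2))³ = (-5*¼)³ = (-5/4)³ = -125/64 ≈ -1.9531)
(g + T(17, (-2 + 10)*(1 + 7))) - 102 = (-125/64 + 17*((-2 + 10)*(1 + 7))) - 102 = (-125/64 + 17*(8*8)) - 102 = (-125/64 + 17*64) - 102 = (-125/64 + 1088) - 102 = 69507/64 - 102 = 62979/64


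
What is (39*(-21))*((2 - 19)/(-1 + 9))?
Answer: 13923/8 ≈ 1740.4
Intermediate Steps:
(39*(-21))*((2 - 19)/(-1 + 9)) = -(-13923)/8 = -819*(-17/8) = 13923/8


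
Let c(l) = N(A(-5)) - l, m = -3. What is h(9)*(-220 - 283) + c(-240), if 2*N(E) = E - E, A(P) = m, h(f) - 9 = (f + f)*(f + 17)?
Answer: -239691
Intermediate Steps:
h(f) = 9 + 2*f*(17 + f) (h(f) = 9 + (f + f)*(f + 17) = 9 + (2*f)*(17 + f) = 9 + 2*f*(17 + f))
A(P) = -3
N(E) = 0 (N(E) = (E - E)/2 = (½)*0 = 0)
c(l) = -l (c(l) = 0 - l = -l)
h(9)*(-220 - 283) + c(-240) = (9 + 2*9² + 34*9)*(-220 - 283) - 1*(-240) = (9 + 2*81 + 306)*(-503) + 240 = (9 + 162 + 306)*(-503) + 240 = 477*(-503) + 240 = -239931 + 240 = -239691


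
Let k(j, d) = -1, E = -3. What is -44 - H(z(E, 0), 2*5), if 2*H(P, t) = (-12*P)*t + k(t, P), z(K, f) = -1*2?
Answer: -327/2 ≈ -163.50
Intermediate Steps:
z(K, f) = -2
H(P, t) = -½ - 6*P*t (H(P, t) = ((-12*P)*t - 1)/2 = (-12*P*t - 1)/2 = (-1 - 12*P*t)/2 = -½ - 6*P*t)
-44 - H(z(E, 0), 2*5) = -44 - (-½ - 6*(-2)*2*5) = -44 - (-½ - 6*(-2)*10) = -44 - (-½ + 120) = -44 - 1*239/2 = -44 - 239/2 = -327/2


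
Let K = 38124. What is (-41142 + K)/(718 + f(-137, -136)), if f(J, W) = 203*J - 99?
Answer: 503/4532 ≈ 0.11099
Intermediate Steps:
f(J, W) = -99 + 203*J
(-41142 + K)/(718 + f(-137, -136)) = (-41142 + 38124)/(718 + (-99 + 203*(-137))) = -3018/(718 + (-99 - 27811)) = -3018/(718 - 27910) = -3018/(-27192) = -3018*(-1/27192) = 503/4532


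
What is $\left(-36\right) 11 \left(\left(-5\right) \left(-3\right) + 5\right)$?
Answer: $-7920$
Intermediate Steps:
$\left(-36\right) 11 \left(\left(-5\right) \left(-3\right) + 5\right) = - 396 \left(15 + 5\right) = \left(-396\right) 20 = -7920$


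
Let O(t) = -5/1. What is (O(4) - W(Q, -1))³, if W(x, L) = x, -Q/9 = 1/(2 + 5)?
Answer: -17576/343 ≈ -51.242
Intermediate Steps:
Q = -9/7 (Q = -9/(2 + 5) = -9/7 ≈ -1.2857)
O(t) = -5 (O(t) = -5*1 = -5)
(O(4) - W(Q, -1))³ = (-5 - 1*(-9/7))³ = (-5 + 9/7)³ = (-26/7)³ = -17576/343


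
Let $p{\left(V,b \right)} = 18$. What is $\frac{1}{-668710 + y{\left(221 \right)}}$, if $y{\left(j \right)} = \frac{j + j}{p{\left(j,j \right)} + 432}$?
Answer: $- \frac{225}{150459529} \approx -1.4954 \cdot 10^{-6}$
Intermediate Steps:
$y{\left(j \right)} = \frac{j}{225}$ ($y{\left(j \right)} = \frac{j + j}{18 + 432} = \frac{2 j}{450} = 2 j \frac{1}{450} = \frac{j}{225}$)
$\frac{1}{-668710 + y{\left(221 \right)}} = \frac{1}{-668710 + \frac{1}{225} \cdot 221} = \frac{1}{-668710 + \frac{221}{225}} = \frac{1}{- \frac{150459529}{225}} = - \frac{225}{150459529}$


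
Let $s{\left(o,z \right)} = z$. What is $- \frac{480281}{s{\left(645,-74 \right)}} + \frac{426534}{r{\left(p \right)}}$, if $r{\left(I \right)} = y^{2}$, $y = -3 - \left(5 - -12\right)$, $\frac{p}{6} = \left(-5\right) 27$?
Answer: $\frac{55918979}{7400} \approx 7556.6$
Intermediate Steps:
$p = -810$ ($p = 6 \left(\left(-5\right) 27\right) = 6 \left(-135\right) = -810$)
$y = -20$ ($y = -3 - \left(5 + 12\right) = -3 - 17 = -20$)
$r{\left(I \right)} = 400$ ($r{\left(I \right)} = \left(-20\right)^{2} = 400$)
$- \frac{480281}{s{\left(645,-74 \right)}} + \frac{426534}{r{\left(p \right)}} = - \frac{480281}{-74} + \frac{426534}{400} = \left(-480281\right) \left(- \frac{1}{74}\right) + 426534 \cdot \frac{1}{400} = \frac{480281}{74} + \frac{213267}{200} = \frac{55918979}{7400}$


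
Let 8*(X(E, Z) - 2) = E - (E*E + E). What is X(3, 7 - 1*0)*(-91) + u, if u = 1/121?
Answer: -77069/968 ≈ -79.617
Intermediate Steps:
u = 1/121 ≈ 0.0082645
X(E, Z) = 2 - E²/8 (X(E, Z) = 2 + (E - (E*E + E))/8 = 2 + (E - (E² + E))/8 = 2 + (E - (E + E²))/8 = 2 + (E + (-E - E²))/8 = 2 + (-E²)/8 = 2 - E²/8)
X(3, 7 - 1*0)*(-91) + u = (2 - ⅛*3²)*(-91) + 1/121 = (2 - ⅛*9)*(-91) + 1/121 = (2 - 9/8)*(-91) + 1/121 = (7/8)*(-91) + 1/121 = -637/8 + 1/121 = -77069/968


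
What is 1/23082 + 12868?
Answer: 297019177/23082 ≈ 12868.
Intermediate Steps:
1/23082 + 12868 = 297019177/23082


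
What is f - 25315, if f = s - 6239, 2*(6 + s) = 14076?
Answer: -24522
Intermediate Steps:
s = 7032 (s = -6 + (½)*14076 = -6 + 7038 = 7032)
f = 793 (f = 7032 - 6239 = 793)
f - 25315 = 793 - 25315 = -24522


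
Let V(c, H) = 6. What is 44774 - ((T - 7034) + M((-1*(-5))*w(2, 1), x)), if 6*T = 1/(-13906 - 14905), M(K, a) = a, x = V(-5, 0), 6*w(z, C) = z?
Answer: 8954804533/172866 ≈ 51802.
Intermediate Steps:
w(z, C) = z/6
x = 6
T = -1/172866 (T = 1/(6*(-13906 - 14905)) = (⅙)/(-28811) = (⅙)*(-1/28811) = -1/172866 ≈ -5.7848e-6)
44774 - ((T - 7034) + M((-1*(-5))*w(2, 1), x)) = 44774 - ((-1/172866 - 7034) + 6) = 44774 - (-1215939445/172866 + 6) = 44774 - 1*(-1214902249/172866) = 44774 + 1214902249/172866 = 8954804533/172866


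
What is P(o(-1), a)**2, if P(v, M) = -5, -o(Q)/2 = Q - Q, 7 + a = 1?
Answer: 25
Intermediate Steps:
a = -6 (a = -7 + 1 = -6)
o(Q) = 0 (o(Q) = -2*(Q - Q) = -2*0 = 0)
P(o(-1), a)**2 = (-5)**2 = 25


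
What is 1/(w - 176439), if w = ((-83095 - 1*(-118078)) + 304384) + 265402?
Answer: 1/428330 ≈ 2.3346e-6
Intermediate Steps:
w = 604769 (w = ((-83095 + 118078) + 304384) + 265402 = (34983 + 304384) + 265402 = 339367 + 265402 = 604769)
1/(w - 176439) = 1/(604769 - 176439) = 1/428330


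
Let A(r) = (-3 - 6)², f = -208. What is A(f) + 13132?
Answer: 13213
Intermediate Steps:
A(r) = 81 (A(r) = (-9)² = 81)
A(f) + 13132 = 81 + 13132 = 13213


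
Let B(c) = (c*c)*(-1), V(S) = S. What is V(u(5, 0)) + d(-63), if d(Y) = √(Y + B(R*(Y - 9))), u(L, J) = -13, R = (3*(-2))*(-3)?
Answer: -13 + 3*I*√186631 ≈ -13.0 + 1296.0*I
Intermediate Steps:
R = 18 (R = -6*(-3) = 18)
B(c) = -c² (B(c) = c²*(-1) = -c²)
d(Y) = √(Y - (-162 + 18*Y)²) (d(Y) = √(Y - (18*(Y - 9))²) = √(Y - (18*(-9 + Y))²) = √(Y - (-162 + 18*Y)²))
V(u(5, 0)) + d(-63) = -13 + √(-63 - 324*(-9 - 63)²) = -13 + √(-63 - 324*(-72)²) = -13 + √(-63 - 324*5184) = -13 + √(-63 - 1679616) = -13 + √(-1679679) = -13 + 3*I*√186631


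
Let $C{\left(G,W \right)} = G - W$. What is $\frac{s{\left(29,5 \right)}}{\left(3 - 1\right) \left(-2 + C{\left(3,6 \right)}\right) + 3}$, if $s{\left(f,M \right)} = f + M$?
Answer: $- \frac{34}{7} \approx -4.8571$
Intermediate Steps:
$s{\left(f,M \right)} = M + f$
$\frac{s{\left(29,5 \right)}}{\left(3 - 1\right) \left(-2 + C{\left(3,6 \right)}\right) + 3} = \frac{5 + 29}{\left(3 - 1\right) \left(-2 + \left(3 - 6\right)\right) + 3} = \frac{34}{2 \left(-2 + \left(3 - 6\right)\right) + 3} = \frac{34}{2 \left(-2 - 3\right) + 3} = \frac{34}{2 \left(-5\right) + 3} = \frac{34}{-10 + 3} = \frac{34}{-7} = 34 \left(- \frac{1}{7}\right) = - \frac{34}{7}$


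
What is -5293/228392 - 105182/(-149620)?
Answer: 5807697171/8543002760 ≈ 0.67982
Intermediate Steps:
-5293/228392 - 105182/(-149620) = -5293*1/228392 - 105182*(-1/149620) = -5293/228392 + 52591/74810 = 5807697171/8543002760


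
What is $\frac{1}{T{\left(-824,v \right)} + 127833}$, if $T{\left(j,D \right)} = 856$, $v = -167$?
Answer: $\frac{1}{128689} \approx 7.7707 \cdot 10^{-6}$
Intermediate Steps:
$\frac{1}{T{\left(-824,v \right)} + 127833} = \frac{1}{856 + 127833} = \frac{1}{128689}$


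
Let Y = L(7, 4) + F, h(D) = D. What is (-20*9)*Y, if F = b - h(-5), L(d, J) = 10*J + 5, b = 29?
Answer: -14220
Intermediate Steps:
L(d, J) = 5 + 10*J
F = 34 (F = 29 - 1*(-5) = 29 + 5 = 34)
Y = 79 (Y = (5 + 10*4) + 34 = (5 + 40) + 34 = 45 + 34 = 79)
(-20*9)*Y = -20*9*79 = -180*79 = -14220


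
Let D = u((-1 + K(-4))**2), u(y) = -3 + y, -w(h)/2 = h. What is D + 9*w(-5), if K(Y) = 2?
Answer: 88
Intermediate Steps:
w(h) = -2*h
D = -2 (D = -3 + (-1 + 2)**2 = -3 + 1**2 = -3 + 1 = -2)
D + 9*w(-5) = -2 + 9*(-2*(-5)) = -2 + 9*10 = -2 + 90 = 88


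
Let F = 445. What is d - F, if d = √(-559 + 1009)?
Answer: -445 + 15*√2 ≈ -423.79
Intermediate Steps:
d = 15*√2 (d = √450 = 15*√2 ≈ 21.213)
d - F = 15*√2 - 1*445 = 15*√2 - 445 = -445 + 15*√2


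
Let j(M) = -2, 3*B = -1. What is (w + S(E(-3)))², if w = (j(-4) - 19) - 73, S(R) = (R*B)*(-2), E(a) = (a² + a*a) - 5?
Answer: 65536/9 ≈ 7281.8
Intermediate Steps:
B = -⅓ (B = (⅓)*(-1) = -⅓ ≈ -0.33333)
E(a) = -5 + 2*a² (E(a) = (a² + a²) - 5 = 2*a² - 5 = -5 + 2*a²)
S(R) = 2*R/3 (S(R) = (R*(-⅓))*(-2) = -R/3*(-2) = 2*R/3)
w = -94 (w = (-2 - 19) - 73 = -21 - 73 = -94)
(w + S(E(-3)))² = (-94 + 2*(-5 + 2*(-3)²)/3)² = (-94 + 2*(-5 + 2*9)/3)² = (-94 + 2*(-5 + 18)/3)² = (-94 + (⅔)*13)² = (-94 + 26/3)² = (-256/3)² = 65536/9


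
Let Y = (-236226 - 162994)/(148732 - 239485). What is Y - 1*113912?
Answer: -10337456516/90753 ≈ -1.1391e+5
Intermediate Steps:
Y = 399220/90753 (Y = -399220/(-90753) = -399220*(-1/90753) = 399220/90753 ≈ 4.3990)
Y - 1*113912 = 399220/90753 - 1*113912 = 399220/90753 - 113912 = -10337456516/90753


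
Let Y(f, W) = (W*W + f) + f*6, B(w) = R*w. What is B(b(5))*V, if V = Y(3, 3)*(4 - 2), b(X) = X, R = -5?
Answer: -1500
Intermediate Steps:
B(w) = -5*w
Y(f, W) = W² + 7*f (Y(f, W) = (W² + f) + 6*f = (f + W²) + 6*f = W² + 7*f)
V = 60 (V = (3² + 7*3)*(4 - 2) = (9 + 21)*2 = 30*2 = 60)
B(b(5))*V = -5*5*60 = -25*60 = -1500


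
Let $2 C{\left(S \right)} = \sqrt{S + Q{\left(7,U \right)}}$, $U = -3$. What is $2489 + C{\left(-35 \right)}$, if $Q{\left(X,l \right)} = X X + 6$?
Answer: $2489 + \sqrt{5} \approx 2491.2$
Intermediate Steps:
$Q{\left(X,l \right)} = 6 + X^{2}$ ($Q{\left(X,l \right)} = X^{2} + 6 = 6 + X^{2}$)
$C{\left(S \right)} = \frac{\sqrt{55 + S}}{2}$ ($C{\left(S \right)} = \frac{\sqrt{S + \left(6 + 7^{2}\right)}}{2} = \frac{\sqrt{S + \left(6 + 49\right)}}{2} = \frac{\sqrt{S + 55}}{2} = \frac{\sqrt{55 + S}}{2}$)
$2489 + C{\left(-35 \right)} = 2489 + \frac{\sqrt{55 - 35}}{2} = 2489 + \frac{\sqrt{20}}{2} = 2489 + \frac{2 \sqrt{5}}{2} = 2489 + \sqrt{5}$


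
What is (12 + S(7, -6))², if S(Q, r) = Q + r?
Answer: 169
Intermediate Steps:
(12 + S(7, -6))² = (12 + (7 - 6))² = (12 + 1)² = 13² = 169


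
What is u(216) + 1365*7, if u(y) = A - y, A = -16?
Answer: 9323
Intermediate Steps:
u(y) = -16 - y
u(216) + 1365*7 = (-16 - 1*216) + 1365*7 = (-16 - 216) + 9555 = -232 + 9555 = 9323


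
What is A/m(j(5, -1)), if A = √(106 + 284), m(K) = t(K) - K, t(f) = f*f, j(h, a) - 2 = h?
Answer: √390/42 ≈ 0.47020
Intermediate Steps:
j(h, a) = 2 + h
t(f) = f²
m(K) = K² - K
A = √390 ≈ 19.748
A/m(j(5, -1)) = √390/(((2 + 5)*(-1 + (2 + 5)))) = √390/((7*(-1 + 7))) = √390/((7*6)) = √390/42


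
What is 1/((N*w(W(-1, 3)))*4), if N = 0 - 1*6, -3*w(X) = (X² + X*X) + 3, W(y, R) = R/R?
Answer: 1/40 ≈ 0.025000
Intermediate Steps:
W(y, R) = 1
w(X) = -1 - 2*X²/3 (w(X) = -((X² + X*X) + 3)/3 = -((X² + X²) + 3)/3 = -(2*X² + 3)/3 = -(3 + 2*X²)/3 = -1 - 2*X²/3)
N = -6 (N = 0 - 6 = -6)
1/((N*w(W(-1, 3)))*4) = 1/(-6*(-1 - ⅔*1²)*4) = 1/(-6*(-1 - ⅔*1)*4) = 1/(-6*(-1 - ⅔)*4) = 1/(-6*(-5/3)*4) = 1/(10*4) = 1/40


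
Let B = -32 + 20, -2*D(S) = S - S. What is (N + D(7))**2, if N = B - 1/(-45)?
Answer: 290521/2025 ≈ 143.47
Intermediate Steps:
D(S) = 0 (D(S) = -(S - S)/2 = -1/2*0 = 0)
B = -12
N = -539/45 (N = -12 - 1/(-45) = -12 - 1*(-1/45) = -12 + 1/45 = -539/45 ≈ -11.978)
(N + D(7))**2 = (-539/45 + 0)**2 = (-539/45)**2 = 290521/2025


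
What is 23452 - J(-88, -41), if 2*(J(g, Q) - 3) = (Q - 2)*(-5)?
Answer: 46683/2 ≈ 23342.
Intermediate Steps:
J(g, Q) = 8 - 5*Q/2 (J(g, Q) = 3 + ((Q - 2)*(-5))/2 = 3 + ((-2 + Q)*(-5))/2 = 3 + (10 - 5*Q)/2 = 3 + (5 - 5*Q/2) = 8 - 5*Q/2)
23452 - J(-88, -41) = 23452 - (8 - 5/2*(-41)) = 23452 - (8 + 205/2) = 23452 - 1*221/2 = 23452 - 221/2 = 46683/2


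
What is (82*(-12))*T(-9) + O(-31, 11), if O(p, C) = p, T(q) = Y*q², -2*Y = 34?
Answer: 1354937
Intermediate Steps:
Y = -17 (Y = -½*34 = -17)
T(q) = -17*q²
(82*(-12))*T(-9) + O(-31, 11) = (82*(-12))*(-17*(-9)²) - 31 = -(-16728)*81 - 31 = -984*(-1377) - 31 = 1354968 - 31 = 1354937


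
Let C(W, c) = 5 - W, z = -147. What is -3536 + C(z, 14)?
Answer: -3384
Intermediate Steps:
-3536 + C(z, 14) = -3536 + (5 - 1*(-147)) = -3536 + (5 + 147) = -3536 + 152 = -3384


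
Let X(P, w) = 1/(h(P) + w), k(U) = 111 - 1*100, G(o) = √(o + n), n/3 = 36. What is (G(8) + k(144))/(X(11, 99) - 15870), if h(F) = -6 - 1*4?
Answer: -979/1412429 - 178*√29/1412429 ≈ -0.0013718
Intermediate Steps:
n = 108 (n = 3*36 = 108)
G(o) = √(108 + o) (G(o) = √(o + 108) = √(108 + o))
k(U) = 11 (k(U) = 111 - 100 = 11)
h(F) = -10 (h(F) = -6 - 4 = -10)
X(P, w) = 1/(-10 + w)
(G(8) + k(144))/(X(11, 99) - 15870) = (√(108 + 8) + 11)/(1/(-10 + 99) - 15870) = (√116 + 11)/(1/89 - 15870) = (2*√29 + 11)/(1/89 - 15870) = (11 + 2*√29)/(-1412429/89) = (11 + 2*√29)*(-89/1412429) = -979/1412429 - 178*√29/1412429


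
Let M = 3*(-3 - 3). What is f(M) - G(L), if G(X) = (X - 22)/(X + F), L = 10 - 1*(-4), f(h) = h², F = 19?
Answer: 10700/33 ≈ 324.24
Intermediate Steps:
M = -18 (M = 3*(-6) = -18)
L = 14 (L = 10 + 4 = 14)
G(X) = (-22 + X)/(19 + X) (G(X) = (X - 22)/(X + 19) = (-22 + X)/(19 + X))
f(M) - G(L) = (-18)² - (-22 + 14)/(19 + 14) = 324 - (-8)/33 = 324 - 1*(-8/33) = 324 + 8/33 = 10700/33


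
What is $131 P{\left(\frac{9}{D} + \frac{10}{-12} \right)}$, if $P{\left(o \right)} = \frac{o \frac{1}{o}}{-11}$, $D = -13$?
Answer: $- \frac{131}{11} \approx -11.909$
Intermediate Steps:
$P{\left(o \right)} = - \frac{1}{11}$ ($P{\left(o \right)} = 1 \left(- \frac{1}{11}\right) = - \frac{1}{11}$)
$131 P{\left(\frac{9}{D} + \frac{10}{-12} \right)} = 131 \left(- \frac{1}{11}\right) = - \frac{131}{11}$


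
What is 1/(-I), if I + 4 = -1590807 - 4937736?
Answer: 1/6528547 ≈ 1.5317e-7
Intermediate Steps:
I = -6528547 (I = -4 + (-1590807 - 4937736) = -4 - 6528543 = -6528547)
1/(-I) = 1/(-1*(-6528547)) = 1/6528547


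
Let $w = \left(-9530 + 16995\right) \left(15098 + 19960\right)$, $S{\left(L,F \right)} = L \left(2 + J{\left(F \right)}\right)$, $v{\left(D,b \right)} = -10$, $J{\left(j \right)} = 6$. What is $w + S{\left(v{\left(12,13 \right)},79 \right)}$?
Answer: $261707890$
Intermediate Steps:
$S{\left(L,F \right)} = 8 L$ ($S{\left(L,F \right)} = L \left(2 + 6\right) = L 8 = 8 L$)
$w = 261707970$ ($w = 7465 \cdot 35058 = 261707970$)
$w + S{\left(v{\left(12,13 \right)},79 \right)} = 261707970 + 8 \left(-10\right) = 261707970 - 80 = 261707890$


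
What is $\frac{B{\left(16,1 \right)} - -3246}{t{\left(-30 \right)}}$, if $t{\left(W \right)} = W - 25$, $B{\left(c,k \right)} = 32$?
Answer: $- \frac{298}{5} \approx -59.6$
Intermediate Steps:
$t{\left(W \right)} = -25 + W$
$\frac{B{\left(16,1 \right)} - -3246}{t{\left(-30 \right)}} = \frac{32 - -3246}{-25 - 30} = \frac{32 + 3246}{-55} = 3278 \left(- \frac{1}{55}\right) = - \frac{298}{5}$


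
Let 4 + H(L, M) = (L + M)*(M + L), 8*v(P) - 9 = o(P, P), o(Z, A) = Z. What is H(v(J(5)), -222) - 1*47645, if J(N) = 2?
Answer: 65689/64 ≈ 1026.4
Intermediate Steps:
v(P) = 9/8 + P/8
H(L, M) = -4 + (L + M)² (H(L, M) = -4 + (L + M)*(M + L) = -4 + (L + M)*(L + M) = -4 + (L + M)²)
H(v(J(5)), -222) - 1*47645 = (-4 + ((9/8 + (⅛)*2) - 222)²) - 1*47645 = (-4 + ((9/8 + ¼) - 222)²) - 47645 = (-4 + (11/8 - 222)²) - 47645 = (-4 + (-1765/8)²) - 47645 = (-4 + 3115225/64) - 47645 = 3114969/64 - 47645 = 65689/64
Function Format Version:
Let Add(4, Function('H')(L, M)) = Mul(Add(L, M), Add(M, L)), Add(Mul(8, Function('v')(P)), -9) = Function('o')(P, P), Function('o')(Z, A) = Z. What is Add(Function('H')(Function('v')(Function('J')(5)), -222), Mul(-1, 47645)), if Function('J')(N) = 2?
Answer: Rational(65689, 64) ≈ 1026.4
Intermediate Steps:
Function('v')(P) = Add(Rational(9, 8), Mul(Rational(1, 8), P))
Function('H')(L, M) = Add(-4, Pow(Add(L, M), 2)) (Function('H')(L, M) = Add(-4, Mul(Add(L, M), Add(M, L))) = Add(-4, Mul(Add(L, M), Add(L, M))) = Add(-4, Pow(Add(L, M), 2)))
Add(Function('H')(Function('v')(Function('J')(5)), -222), Mul(-1, 47645)) = Add(Add(-4, Pow(Add(Add(Rational(9, 8), Mul(Rational(1, 8), 2)), -222), 2)), Mul(-1, 47645)) = Add(Add(-4, Pow(Add(Add(Rational(9, 8), Rational(1, 4)), -222), 2)), -47645) = Add(Add(-4, Pow(Add(Rational(11, 8), -222), 2)), -47645) = Add(Add(-4, Pow(Rational(-1765, 8), 2)), -47645) = Add(Add(-4, Rational(3115225, 64)), -47645) = Add(Rational(3114969, 64), -47645) = Rational(65689, 64)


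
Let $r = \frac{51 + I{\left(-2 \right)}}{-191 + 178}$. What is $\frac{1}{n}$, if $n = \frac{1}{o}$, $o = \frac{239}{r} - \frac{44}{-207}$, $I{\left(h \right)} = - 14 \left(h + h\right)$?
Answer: $- \frac{638441}{22149} \approx -28.825$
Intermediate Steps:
$I{\left(h \right)} = - 28 h$ ($I{\left(h \right)} = - 14 \cdot 2 h = - 28 h$)
$r = - \frac{107}{13}$ ($r = \frac{51 - -56}{-191 + 178} = \frac{51 + 56}{-13} = 107 \left(- \frac{1}{13}\right) = - \frac{107}{13} \approx -8.2308$)
$o = - \frac{638441}{22149}$ ($o = \frac{239}{- \frac{107}{13}} - \frac{44}{-207} = 239 \left(- \frac{13}{107}\right) - - \frac{44}{207} = - \frac{3107}{107} + \frac{44}{207} = - \frac{638441}{22149} \approx -28.825$)
$n = - \frac{22149}{638441}$ ($n = \frac{1}{- \frac{638441}{22149}} = - \frac{22149}{638441} \approx -0.034692$)
$\frac{1}{n} = \frac{1}{- \frac{22149}{638441}} = - \frac{638441}{22149}$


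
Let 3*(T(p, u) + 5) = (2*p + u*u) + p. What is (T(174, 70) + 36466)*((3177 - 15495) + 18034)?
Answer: 656225380/3 ≈ 2.1874e+8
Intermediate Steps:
T(p, u) = -5 + p + u²/3 (T(p, u) = -5 + ((2*p + u*u) + p)/3 = -5 + ((2*p + u²) + p)/3 = -5 + ((u² + 2*p) + p)/3 = -5 + (u² + 3*p)/3 = -5 + (p + u²/3) = -5 + p + u²/3)
(T(174, 70) + 36466)*((3177 - 15495) + 18034) = ((-5 + 174 + (⅓)*70²) + 36466)*((3177 - 15495) + 18034) = ((-5 + 174 + (⅓)*4900) + 36466)*(-12318 + 18034) = ((-5 + 174 + 4900/3) + 36466)*5716 = (5407/3 + 36466)*5716 = (114805/3)*5716 = 656225380/3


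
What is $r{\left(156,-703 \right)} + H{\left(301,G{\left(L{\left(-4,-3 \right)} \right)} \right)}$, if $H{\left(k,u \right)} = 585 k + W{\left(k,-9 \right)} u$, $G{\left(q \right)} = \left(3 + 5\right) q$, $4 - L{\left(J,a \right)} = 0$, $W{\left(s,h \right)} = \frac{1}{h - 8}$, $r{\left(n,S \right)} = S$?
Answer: $\frac{2981462}{17} \approx 1.7538 \cdot 10^{5}$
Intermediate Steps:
$W{\left(s,h \right)} = \frac{1}{-8 + h}$
$L{\left(J,a \right)} = 4$ ($L{\left(J,a \right)} = 4 - 0 = 4 + 0 = 4$)
$G{\left(q \right)} = 8 q$
$H{\left(k,u \right)} = 585 k - \frac{u}{17}$ ($H{\left(k,u \right)} = 585 k + \frac{u}{-8 - 9} = 585 k + \frac{u}{-17} = 585 k - \frac{u}{17}$)
$r{\left(156,-703 \right)} + H{\left(301,G{\left(L{\left(-4,-3 \right)} \right)} \right)} = -703 + \left(585 \cdot 301 - \frac{8 \cdot 4}{17}\right) = -703 + \left(176085 - \frac{32}{17}\right) = -703 + \frac{2993413}{17} = \frac{2981462}{17}$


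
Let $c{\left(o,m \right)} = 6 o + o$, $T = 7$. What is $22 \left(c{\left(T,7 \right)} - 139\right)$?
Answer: $-1980$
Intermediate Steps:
$c{\left(o,m \right)} = 7 o$
$22 \left(c{\left(T,7 \right)} - 139\right) = 22 \left(7 \cdot 7 - 139\right) = 22 \left(49 - 139\right) = 22 \left(-90\right) = -1980$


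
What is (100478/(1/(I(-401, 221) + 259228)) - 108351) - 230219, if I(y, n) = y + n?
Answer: 26028286374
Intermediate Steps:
I(y, n) = n + y
(100478/(1/(I(-401, 221) + 259228)) - 108351) - 230219 = (100478/(1/((221 - 401) + 259228)) - 108351) - 230219 = (100478/(1/(-180 + 259228)) - 108351) - 230219 = (100478/(1/259048) - 108351) - 230219 = (100478*259048 - 108351) - 230219 = (26028624944 - 108351) - 230219 = 26028516593 - 230219 = 26028286374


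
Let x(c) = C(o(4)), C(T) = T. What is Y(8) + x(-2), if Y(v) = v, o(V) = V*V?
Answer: 24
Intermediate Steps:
o(V) = V²
x(c) = 16 (x(c) = 4² = 16)
Y(8) + x(-2) = 8 + 16 = 24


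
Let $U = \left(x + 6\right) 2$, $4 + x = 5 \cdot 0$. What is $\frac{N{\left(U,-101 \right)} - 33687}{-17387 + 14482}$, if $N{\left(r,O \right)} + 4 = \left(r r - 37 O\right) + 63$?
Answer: $\frac{5975}{581} \approx 10.284$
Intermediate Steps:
$x = -4$ ($x = -4 + 5 \cdot 0 = -4 + 0 = -4$)
$U = 4$ ($U = \left(-4 + 6\right) 2 = 2 \cdot 2 = 4$)
$N{\left(r,O \right)} = 59 + r^{2} - 37 O$ ($N{\left(r,O \right)} = -4 - \left(-63 + 37 O - r r\right) = -4 - \left(-63 - r^{2} + 37 O\right) = -4 + \left(63 + r^{2} - 37 O\right) = 59 + r^{2} - 37 O$)
$\frac{N{\left(U,-101 \right)} - 33687}{-17387 + 14482} = \frac{\left(59 + 4^{2} - -3737\right) - 33687}{-17387 + 14482} = \frac{\left(59 + 16 + 3737\right) - 33687}{-2905} = \left(3812 - 33687\right) \left(- \frac{1}{2905}\right) = \left(-29875\right) \left(- \frac{1}{2905}\right) = \frac{5975}{581}$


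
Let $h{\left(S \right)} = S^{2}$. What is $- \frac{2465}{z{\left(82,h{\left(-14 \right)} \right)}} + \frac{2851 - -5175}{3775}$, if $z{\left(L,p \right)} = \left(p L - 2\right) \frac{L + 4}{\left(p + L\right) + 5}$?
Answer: $\frac{1691734279}{1043425100} \approx 1.6213$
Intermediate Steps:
$z{\left(L,p \right)} = \frac{\left(-2 + L p\right) \left(4 + L\right)}{5 + L + p}$ ($z{\left(L,p \right)} = \left(L p - 2\right) \frac{4 + L}{\left(L + p\right) + 5} = \left(-2 + L p\right) \frac{4 + L}{5 + L + p} = \frac{\left(-2 + L p\right) \left(4 + L\right)}{5 + L + p}$)
$- \frac{2465}{z{\left(82,h{\left(-14 \right)} \right)}} + \frac{2851 - -5175}{3775} = - \frac{2465}{\frac{1}{5 + 82 + \left(-14\right)^{2}} \left(-8 - 164 + \left(-14\right)^{2} \cdot 82^{2} + 4 \cdot 82 \left(-14\right)^{2}\right)} + \frac{2851 - -5175}{3775} = - \frac{2465}{\frac{1}{5 + 82 + 196} \left(-8 - 164 + 196 \cdot 6724 + 4 \cdot 82 \cdot 196\right)} + \left(2851 + 5175\right) \frac{1}{3775} = - \frac{2465}{\frac{1}{283} \left(-8 - 164 + 1317904 + 64288\right)} + 8026 \cdot \frac{1}{3775} = - \frac{2465}{\frac{1}{283} \cdot 1382020} + \frac{8026}{3775} = - \frac{2465}{\frac{1382020}{283}} + \frac{8026}{3775} = \left(-2465\right) \frac{283}{1382020} + \frac{8026}{3775} = - \frac{139519}{276404} + \frac{8026}{3775} = \frac{1691734279}{1043425100}$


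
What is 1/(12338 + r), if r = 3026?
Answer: 1/15364 ≈ 6.5087e-5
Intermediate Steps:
1/(12338 + r) = 1/(12338 + 3026) = 1/15364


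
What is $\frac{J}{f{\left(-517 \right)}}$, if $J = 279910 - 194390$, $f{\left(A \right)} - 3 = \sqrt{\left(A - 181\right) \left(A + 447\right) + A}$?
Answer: $- \frac{128280}{24167} + \frac{42760 \sqrt{48343}}{24167} \approx 383.72$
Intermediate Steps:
$f{\left(A \right)} = 3 + \sqrt{A + \left(-181 + A\right) \left(447 + A\right)}$ ($f{\left(A \right)} = 3 + \sqrt{\left(A - 181\right) \left(A + 447\right) + A} = 3 + \sqrt{\left(-181 + A\right) \left(447 + A\right) + A} = 3 + \sqrt{A + \left(-181 + A\right) \left(447 + A\right)}$)
$J = 85520$
$\frac{J}{f{\left(-517 \right)}} = \frac{85520}{3 + \sqrt{-80907 + \left(-517\right)^{2} + 267 \left(-517\right)}} = \frac{85520}{3 + \sqrt{-80907 + 267289 - 138039}} = \frac{85520}{3 + \sqrt{48343}}$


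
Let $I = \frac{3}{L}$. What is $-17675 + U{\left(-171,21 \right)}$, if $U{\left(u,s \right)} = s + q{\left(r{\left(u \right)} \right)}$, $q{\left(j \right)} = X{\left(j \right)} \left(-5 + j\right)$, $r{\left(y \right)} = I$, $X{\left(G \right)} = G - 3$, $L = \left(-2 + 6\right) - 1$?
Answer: $-17646$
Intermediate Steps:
$L = 3$ ($L = 4 - 1 = 3$)
$X{\left(G \right)} = -3 + G$ ($X{\left(G \right)} = G - 3 = -3 + G$)
$I = 1$ ($I = \frac{3}{3} = 3 \cdot \frac{1}{3} = 1$)
$r{\left(y \right)} = 1$
$q{\left(j \right)} = \left(-5 + j\right) \left(-3 + j\right)$ ($q{\left(j \right)} = \left(-3 + j\right) \left(-5 + j\right) = \left(-5 + j\right) \left(-3 + j\right)$)
$U{\left(u,s \right)} = 8 + s$ ($U{\left(u,s \right)} = s + \left(-5 + 1\right) \left(-3 + 1\right) = s - -8 = s + 8 = 8 + s$)
$-17675 + U{\left(-171,21 \right)} = -17675 + \left(8 + 21\right) = -17675 + 29 = -17646$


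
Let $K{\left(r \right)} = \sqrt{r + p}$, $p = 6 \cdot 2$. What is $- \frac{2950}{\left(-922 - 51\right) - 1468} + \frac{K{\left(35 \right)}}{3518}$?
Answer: $\frac{2950}{2441} + \frac{\sqrt{47}}{3518} \approx 1.2105$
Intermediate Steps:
$p = 12$
$K{\left(r \right)} = \sqrt{12 + r}$ ($K{\left(r \right)} = \sqrt{r + 12} = \sqrt{12 + r}$)
$- \frac{2950}{\left(-922 - 51\right) - 1468} + \frac{K{\left(35 \right)}}{3518} = - \frac{2950}{\left(-922 - 51\right) - 1468} + \frac{\sqrt{12 + 35}}{3518} = - \frac{2950}{-973 - 1468} + \sqrt{47} \cdot \frac{1}{3518} = - \frac{2950}{-2441} + \frac{\sqrt{47}}{3518} = \left(-2950\right) \left(- \frac{1}{2441}\right) + \frac{\sqrt{47}}{3518} = \frac{2950}{2441} + \frac{\sqrt{47}}{3518}$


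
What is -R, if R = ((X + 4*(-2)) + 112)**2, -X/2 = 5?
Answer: -8836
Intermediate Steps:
X = -10 (X = -2*5 = -10)
R = 8836 (R = ((-10 + 4*(-2)) + 112)**2 = ((-10 - 8) + 112)**2 = (-18 + 112)**2 = 94**2 = 8836)
-R = -1*8836 = -8836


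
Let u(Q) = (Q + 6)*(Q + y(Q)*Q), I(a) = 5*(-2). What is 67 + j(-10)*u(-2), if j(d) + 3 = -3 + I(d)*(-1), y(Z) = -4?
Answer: 163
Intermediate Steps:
I(a) = -10
j(d) = 4 (j(d) = -3 + (-3 - 10*(-1)) = -3 + (-3 + 10) = -3 + 7 = 4)
u(Q) = -3*Q*(6 + Q) (u(Q) = (Q + 6)*(Q - 4*Q) = (6 + Q)*(-3*Q) = -3*Q*(6 + Q))
67 + j(-10)*u(-2) = 67 + 4*(3*(-2)*(-6 - 1*(-2))) = 67 + 4*(3*(-2)*(-6 + 2)) = 67 + 4*(3*(-2)*(-4)) = 67 + 4*24 = 67 + 96 = 163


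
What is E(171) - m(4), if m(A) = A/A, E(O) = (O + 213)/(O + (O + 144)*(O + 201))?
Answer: -38989/39117 ≈ -0.99673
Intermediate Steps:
E(O) = (213 + O)/(O + (144 + O)*(201 + O))
m(A) = 1
E(171) - m(4) = (213 + 171)/(28944 + 171² + 346*171) - 1*1 = 384/(28944 + 29241 + 59166) - 1 = 384/117351 - 1 = (1/117351)*384 - 1 = 128/39117 - 1 = -38989/39117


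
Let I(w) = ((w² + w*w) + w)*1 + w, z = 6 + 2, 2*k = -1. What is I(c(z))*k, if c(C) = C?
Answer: -72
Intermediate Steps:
k = -½ (k = (½)*(-1) = -½ ≈ -0.50000)
z = 8
I(w) = 2*w + 2*w² (I(w) = ((w² + w²) + w)*1 + w = (2*w² + w)*1 + w = (w + 2*w²)*1 + w = (w + 2*w²) + w = 2*w + 2*w²)
I(c(z))*k = (2*8*(1 + 8))*(-½) = (2*8*9)*(-½) = 144*(-½) = -72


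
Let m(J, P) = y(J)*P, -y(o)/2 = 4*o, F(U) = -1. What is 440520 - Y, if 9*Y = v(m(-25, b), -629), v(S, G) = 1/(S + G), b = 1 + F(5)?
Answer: 2493783721/5661 ≈ 4.4052e+5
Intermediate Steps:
y(o) = -8*o
b = 0 (b = 1 - 1 = 0)
m(J, P) = -8*J*P (m(J, P) = (-8*J)*P = -8*J*P)
v(S, G) = 1/(G + S)
Y = -1/5661 (Y = 1/(9*(-629 - 8*(-25)*0)) = 1/(9*(-629 + 0)) = (1/9)/(-629) = (1/9)*(-1/629) = -1/5661 ≈ -0.00017665)
440520 - Y = 440520 - 1*(-1/5661) = 440520 + 1/5661 = 2493783721/5661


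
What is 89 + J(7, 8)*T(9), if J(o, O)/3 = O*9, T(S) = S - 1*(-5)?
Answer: 3113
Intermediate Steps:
T(S) = 5 + S (T(S) = S + 5 = 5 + S)
J(o, O) = 27*O (J(o, O) = 3*(O*9) = 3*(9*O) = 27*O)
89 + J(7, 8)*T(9) = 89 + (27*8)*(5 + 9) = 89 + 216*14 = 89 + 3024 = 3113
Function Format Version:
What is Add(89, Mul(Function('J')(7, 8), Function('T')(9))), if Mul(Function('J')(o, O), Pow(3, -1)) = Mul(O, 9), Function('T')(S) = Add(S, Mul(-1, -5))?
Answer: 3113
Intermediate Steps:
Function('T')(S) = Add(5, S) (Function('T')(S) = Add(S, 5) = Add(5, S))
Function('J')(o, O) = Mul(27, O) (Function('J')(o, O) = Mul(3, Mul(O, 9)) = Mul(3, Mul(9, O)) = Mul(27, O))
Add(89, Mul(Function('J')(7, 8), Function('T')(9))) = Add(89, Mul(Mul(27, 8), Add(5, 9))) = Add(89, Mul(216, 14)) = Add(89, 3024) = 3113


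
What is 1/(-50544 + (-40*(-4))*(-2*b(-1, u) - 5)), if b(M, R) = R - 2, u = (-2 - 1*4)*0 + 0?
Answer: -1/50704 ≈ -1.9722e-5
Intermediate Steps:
u = 0 (u = (-2 - 4)*0 + 0 = -6*0 + 0 = 0 + 0 = 0)
b(M, R) = -2 + R
1/(-50544 + (-40*(-4))*(-2*b(-1, u) - 5)) = 1/(-50544 + (-40*(-4))*(-2*(-2 + 0) - 5)) = 1/(-50544 + 160*(-2*(-2) - 5)) = 1/(-50544 + 160*(4 - 5)) = 1/(-50544 + 160*(-1)) = 1/(-50544 - 160) = 1/(-50704) = -1/50704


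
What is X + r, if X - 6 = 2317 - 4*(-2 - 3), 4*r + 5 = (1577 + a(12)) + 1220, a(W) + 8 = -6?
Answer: 6075/2 ≈ 3037.5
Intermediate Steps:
a(W) = -14 (a(W) = -8 - 6 = -14)
r = 1389/2 (r = -5/4 + ((1577 - 14) + 1220)/4 = -5/4 + (1563 + 1220)/4 = -5/4 + (¼)*2783 = -5/4 + 2783/4 = 1389/2 ≈ 694.50)
X = 2343 (X = 6 + (2317 - 4*(-2 - 3)) = 6 + (2317 - 4*(-5)) = 6 + (2317 + 20) = 6 + 2337 = 2343)
X + r = 2343 + 1389/2 = 6075/2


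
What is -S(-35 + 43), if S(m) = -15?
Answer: 15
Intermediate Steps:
-S(-35 + 43) = -1*(-15) = 15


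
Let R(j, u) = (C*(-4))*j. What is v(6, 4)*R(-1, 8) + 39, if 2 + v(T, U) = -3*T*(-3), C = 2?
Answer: 455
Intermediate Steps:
v(T, U) = -2 + 9*T (v(T, U) = -2 - 3*T*(-3) = -2 + 9*T)
R(j, u) = -8*j (R(j, u) = (2*(-4))*j = -8*j)
v(6, 4)*R(-1, 8) + 39 = (-2 + 9*6)*(-8*(-1)) + 39 = (-2 + 54)*8 + 39 = 52*8 + 39 = 416 + 39 = 455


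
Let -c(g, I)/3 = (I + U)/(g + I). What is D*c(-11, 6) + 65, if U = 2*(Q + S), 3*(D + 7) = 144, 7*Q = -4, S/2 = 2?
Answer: 2669/7 ≈ 381.29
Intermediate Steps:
S = 4 (S = 2*2 = 4)
Q = -4/7 (Q = (1/7)*(-4) = -4/7 ≈ -0.57143)
D = 41 (D = -7 + (1/3)*144 = -7 + 48 = 41)
U = 48/7 (U = 2*(-4/7 + 4) = 2*(24/7) = 48/7 ≈ 6.8571)
c(g, I) = -3*(48/7 + I)/(I + g) (c(g, I) = -3*(I + 48/7)/(g + I) = -3*(48/7 + I)/(I + g))
D*c(-11, 6) + 65 = 41*((-144/7 - 3*6)/(6 - 11)) + 65 = 41*((-144/7 - 18)/(-5)) + 65 = 41*(-1/5*(-270/7)) + 65 = 41*(54/7) + 65 = 2214/7 + 65 = 2669/7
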